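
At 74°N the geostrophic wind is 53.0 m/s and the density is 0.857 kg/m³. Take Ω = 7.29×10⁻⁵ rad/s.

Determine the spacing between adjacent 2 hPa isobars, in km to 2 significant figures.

Coriolis parameter at 74°N:
f = 2Ω sin φ = 2 × 7.29×10⁻⁵ × sin 74° = 1.40×10⁻⁴ s⁻¹
Geostrophic balance rearranged: |∂P/∂n| = f ρ V_g
|∂P/∂n| = 1.40×10⁻⁴ × 0.857 × 53.0 = 6.37×10⁻³ Pa/m
Isobar spacing: Δn = ΔP/|∂P/∂n| = 200 Pa / 6.37×10⁻³ Pa/m = 31418 m ≈ 31 km

31 km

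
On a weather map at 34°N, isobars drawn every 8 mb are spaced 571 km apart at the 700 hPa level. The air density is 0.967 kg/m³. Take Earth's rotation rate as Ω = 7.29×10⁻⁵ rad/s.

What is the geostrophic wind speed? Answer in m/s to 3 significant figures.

17.8 m/s

Coriolis parameter at 34°N:
f = 2Ω sin φ = 2 × 7.29×10⁻⁵ × sin 34° = 8.15×10⁻⁵ s⁻¹
Pressure gradient: |∂P/∂n| = 800 Pa / 571000 m = 1.40×10⁻³ Pa/m
Geostrophic balance (pressure-gradient force = Coriolis force):
V_g = (1/(fρ)) |∂P/∂n| = 1.40×10⁻³ / (8.15×10⁻⁵ × 0.967) = 17.8 m/s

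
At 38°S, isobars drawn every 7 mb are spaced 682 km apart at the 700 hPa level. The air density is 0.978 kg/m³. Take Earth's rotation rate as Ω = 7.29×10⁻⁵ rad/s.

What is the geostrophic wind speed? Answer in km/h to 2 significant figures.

42 km/h

Coriolis parameter at 38°S:
f = 2Ω sin φ = 2 × 7.29×10⁻⁵ × sin 38° = 8.98×10⁻⁵ s⁻¹
Pressure gradient: |∂P/∂n| = 700 Pa / 682000 m = 1.03×10⁻³ Pa/m
Geostrophic balance (pressure-gradient force = Coriolis force):
V_g = (1/(fρ)) |∂P/∂n| = 1.03×10⁻³ / (8.98×10⁻⁵ × 0.978) = 11.7 m/s
Converting: 11.7 m/s × 3.6 = 42 km/h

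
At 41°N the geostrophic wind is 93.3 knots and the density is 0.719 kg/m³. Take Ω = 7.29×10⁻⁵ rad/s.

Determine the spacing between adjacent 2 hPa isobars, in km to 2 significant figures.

61 km

Coriolis parameter at 41°N:
f = 2Ω sin φ = 2 × 7.29×10⁻⁵ × sin 41° = 9.57×10⁻⁵ s⁻¹
Wind speed in SI: 93.3 knots = 48.0 m/s
Geostrophic balance rearranged: |∂P/∂n| = f ρ V_g
|∂P/∂n| = 9.57×10⁻⁵ × 0.719 × 48.0 = 3.30×10⁻³ Pa/m
Isobar spacing: Δn = ΔP/|∂P/∂n| = 200 Pa / 3.30×10⁻³ Pa/m = 60587 m ≈ 61 km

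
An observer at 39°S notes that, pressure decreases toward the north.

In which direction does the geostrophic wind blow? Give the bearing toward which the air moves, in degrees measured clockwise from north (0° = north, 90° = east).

270°

The pressure-gradient force points toward the north (bearing 000°).
Geostrophic balance: in the Southern Hemisphere the Coriolis force deflects motion to the left, so the geostrophic wind blows 90° to the left of the pressure-gradient force (low pressure on the right).
Rotating 000° by 90° counterclockwise gives 270° — the wind blows toward the west.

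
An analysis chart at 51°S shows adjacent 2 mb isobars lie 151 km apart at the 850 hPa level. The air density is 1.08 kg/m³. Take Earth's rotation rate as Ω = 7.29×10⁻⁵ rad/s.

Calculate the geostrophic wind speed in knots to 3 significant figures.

Coriolis parameter at 51°S:
f = 2Ω sin φ = 2 × 7.29×10⁻⁵ × sin 51° = 1.13×10⁻⁴ s⁻¹
Pressure gradient: |∂P/∂n| = 200 Pa / 151000 m = 1.32×10⁻³ Pa/m
Geostrophic balance (pressure-gradient force = Coriolis force):
V_g = (1/(fρ)) |∂P/∂n| = 1.32×10⁻³ / (1.13×10⁻⁴ × 1.08) = 10.8 m/s
Converting: 10.8 m/s × 1.944 = 21.0 knots

21.0 knots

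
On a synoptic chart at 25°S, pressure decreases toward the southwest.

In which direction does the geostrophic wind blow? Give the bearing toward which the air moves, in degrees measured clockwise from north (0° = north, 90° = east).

135°

The pressure-gradient force points toward the southwest (bearing 225°).
Geostrophic balance: in the Southern Hemisphere the Coriolis force deflects motion to the left, so the geostrophic wind blows 90° to the left of the pressure-gradient force (low pressure on the right).
Rotating 225° by 90° counterclockwise gives 135° — the wind blows toward the southeast.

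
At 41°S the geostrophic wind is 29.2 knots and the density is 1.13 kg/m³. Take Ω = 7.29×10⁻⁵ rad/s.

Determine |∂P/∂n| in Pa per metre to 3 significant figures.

1.62×10⁻³ Pa/m

Coriolis parameter at 41°S:
f = 2Ω sin φ = 2 × 7.29×10⁻⁵ × sin 41° = 9.57×10⁻⁵ s⁻¹
Wind speed in SI: 29.2 knots = 15.0 m/s
Geostrophic balance rearranged: |∂P/∂n| = f ρ V_g
|∂P/∂n| = 9.57×10⁻⁵ × 1.13 × 15.0 = 1.62×10⁻³ Pa/m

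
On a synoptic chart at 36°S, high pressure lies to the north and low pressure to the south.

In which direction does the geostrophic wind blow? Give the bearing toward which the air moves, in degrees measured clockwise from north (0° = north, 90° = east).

The pressure-gradient force points toward the south (bearing 180°).
Geostrophic balance: in the Southern Hemisphere the Coriolis force deflects motion to the left, so the geostrophic wind blows 90° to the left of the pressure-gradient force (low pressure on the right).
Rotating 180° by 90° counterclockwise gives 090° — the wind blows toward the east.

090°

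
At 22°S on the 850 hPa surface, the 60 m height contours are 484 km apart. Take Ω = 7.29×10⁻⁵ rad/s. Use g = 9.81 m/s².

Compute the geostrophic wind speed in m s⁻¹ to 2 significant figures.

22 m s⁻¹

Coriolis parameter at 22°S:
f = 2Ω sin φ = 2 × 7.29×10⁻⁵ × sin 22° = 5.46×10⁻⁵ s⁻¹
Height gradient: |∂Z/∂n| = 60 m / 484000 m = 1.24×10⁻⁴
On a pressure surface, geostrophic balance gives V_g = (g/f)|∂Z/∂n|:
V_g = 9.81 × 1.24×10⁻⁴ / 5.46×10⁻⁵ = 22.3 m/s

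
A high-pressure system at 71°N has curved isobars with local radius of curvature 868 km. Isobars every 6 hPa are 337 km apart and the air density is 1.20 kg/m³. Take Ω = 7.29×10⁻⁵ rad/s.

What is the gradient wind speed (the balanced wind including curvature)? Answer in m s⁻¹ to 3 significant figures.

Coriolis parameter at 71°N:
f = 2Ω sin φ = 2 × 7.29×10⁻⁵ × sin 71° = 1.38×10⁻⁴ s⁻¹
Pressure gradient: |∂P/∂n| = 600 Pa / 337000 m = 1.78×10⁻³ Pa/m
Geostrophic speed: V_g = |∂P/∂n|/(fρ) = 1.78×10⁻³/(1.38×10⁻⁴ × 1.20) = 10.8 m/s
Around a high, pressure-gradient force acts outward with centrifugal, so Coriolis balances both:
fV = (1/ρ)|∂P/∂n| + V²/R  →  V² − fR·V + fR·V_g = 0
With fR = 1.38×10⁻⁴ × 868×10³ m = 120 m/s:
V = [fR − √((fR)² − 4 fR V_g)]/2 = [120 − √(120² − 4×120×10.8)]/2 = 12 m/s
Supergeostrophic (V > V_g = 10.8 m/s), as expected around a high.

12.0 m s⁻¹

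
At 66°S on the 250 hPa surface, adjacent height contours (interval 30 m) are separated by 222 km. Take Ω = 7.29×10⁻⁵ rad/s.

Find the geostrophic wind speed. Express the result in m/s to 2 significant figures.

10.0 m/s

Coriolis parameter at 66°S:
f = 2Ω sin φ = 2 × 7.29×10⁻⁵ × sin 66° = 1.33×10⁻⁴ s⁻¹
Height gradient: |∂Z/∂n| = 30 m / 222000 m = 1.35×10⁻⁴
On a pressure surface, geostrophic balance gives V_g = (g/f)|∂Z/∂n|:
V_g = 9.81 × 1.35×10⁻⁴ / 1.33×10⁻⁴ = 9.95 m/s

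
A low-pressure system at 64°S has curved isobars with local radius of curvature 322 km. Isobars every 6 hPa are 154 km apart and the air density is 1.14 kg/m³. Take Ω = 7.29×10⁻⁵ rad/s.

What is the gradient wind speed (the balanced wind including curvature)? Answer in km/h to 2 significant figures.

Coriolis parameter at 64°S:
f = 2Ω sin φ = 2 × 7.29×10⁻⁵ × sin 64° = 1.31×10⁻⁴ s⁻¹
Pressure gradient: |∂P/∂n| = 600 Pa / 154000 m = 3.90×10⁻³ Pa/m
Geostrophic speed: V_g = |∂P/∂n|/(fρ) = 3.90×10⁻³/(1.31×10⁻⁴ × 1.14) = 26.1 m/s
Around a low, centrifugal force acts outward with Coriolis, so pressure-gradient force balances both:
(1/ρ)|∂P/∂n| = fV + V²/R  →  V² + fR·V − fR·V_g = 0
With fR = 1.31×10⁻⁴ × 322×10³ m = 42.2 m/s:
V = [−fR + √((fR)² + 4 fR V_g)]/2 = [−42.2 + √(42.2² + 4×42.2×26.1)]/2 = 18.2 m/s
Subgeostrophic (V < V_g = 26.1 m/s), as expected around a low.
Converting: 18.2 m/s × 3.6 = 66 km/h

66 km/h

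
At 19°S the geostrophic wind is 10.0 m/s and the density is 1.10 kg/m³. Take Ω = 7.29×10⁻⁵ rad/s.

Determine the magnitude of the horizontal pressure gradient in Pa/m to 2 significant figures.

5.2×10⁻⁴ Pa/m

Coriolis parameter at 19°S:
f = 2Ω sin φ = 2 × 7.29×10⁻⁵ × sin 19° = 4.75×10⁻⁵ s⁻¹
Geostrophic balance rearranged: |∂P/∂n| = f ρ V_g
|∂P/∂n| = 4.75×10⁻⁵ × 1.10 × 10.0 = 5.22×10⁻⁴ Pa/m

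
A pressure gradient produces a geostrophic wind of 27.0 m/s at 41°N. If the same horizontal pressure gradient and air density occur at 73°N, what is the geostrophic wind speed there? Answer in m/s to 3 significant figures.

18.5 m/s

With the same pressure gradient and density, V_g ∝ 1/f ∝ 1/sin φ.
V₂ = V₁ · sin φ₁ / sin φ₂ = 27.0 × sin 41° / sin 73°
V₂ = 27.0 × 0.6561/0.9563 = 18.5 m/s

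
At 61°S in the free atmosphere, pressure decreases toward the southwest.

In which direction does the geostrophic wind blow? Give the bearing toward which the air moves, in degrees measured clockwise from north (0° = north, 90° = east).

135°

The pressure-gradient force points toward the southwest (bearing 225°).
Geostrophic balance: in the Southern Hemisphere the Coriolis force deflects motion to the left, so the geostrophic wind blows 90° to the left of the pressure-gradient force (low pressure on the right).
Rotating 225° by 90° counterclockwise gives 135° — the wind blows toward the southeast.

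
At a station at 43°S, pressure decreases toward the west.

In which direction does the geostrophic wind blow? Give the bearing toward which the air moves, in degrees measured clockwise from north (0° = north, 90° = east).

180°

The pressure-gradient force points toward the west (bearing 270°).
Geostrophic balance: in the Southern Hemisphere the Coriolis force deflects motion to the left, so the geostrophic wind blows 90° to the left of the pressure-gradient force (low pressure on the right).
Rotating 270° by 90° counterclockwise gives 180° — the wind blows toward the south.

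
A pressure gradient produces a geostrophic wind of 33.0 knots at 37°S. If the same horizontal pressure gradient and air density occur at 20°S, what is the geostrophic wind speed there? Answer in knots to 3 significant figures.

58.1 knots

With the same pressure gradient and density, V_g ∝ 1/f ∝ 1/sin φ.
V₂ = V₁ · sin φ₁ / sin φ₂ = 33.0 × sin 37° / sin 20°
V₂ = 33.0 × 0.6018/0.3420 = 58.1 knots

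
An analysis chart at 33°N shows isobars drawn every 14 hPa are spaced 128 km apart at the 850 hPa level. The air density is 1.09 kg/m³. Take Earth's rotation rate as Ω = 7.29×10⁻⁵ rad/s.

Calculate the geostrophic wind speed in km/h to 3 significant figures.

455 km/h

Coriolis parameter at 33°N:
f = 2Ω sin φ = 2 × 7.29×10⁻⁵ × sin 33° = 7.94×10⁻⁵ s⁻¹
Pressure gradient: |∂P/∂n| = 1400 Pa / 128000 m = 1.09×10⁻² Pa/m
Geostrophic balance (pressure-gradient force = Coriolis force):
V_g = (1/(fρ)) |∂P/∂n| = 1.09×10⁻² / (7.94×10⁻⁵ × 1.09) = 126 m/s
Converting: 126 m/s × 3.6 = 455 km/h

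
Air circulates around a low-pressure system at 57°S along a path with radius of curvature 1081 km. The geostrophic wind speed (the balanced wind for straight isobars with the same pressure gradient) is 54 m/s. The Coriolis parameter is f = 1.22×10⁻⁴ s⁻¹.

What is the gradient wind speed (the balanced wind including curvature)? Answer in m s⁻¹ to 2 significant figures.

Around a low, centrifugal force acts outward with Coriolis, so pressure-gradient force balances both:
(1/ρ)|∂P/∂n| = fV + V²/R  →  V² + fR·V − fR·V_g = 0
With fR = 1.22×10⁻⁴ × 1081×10³ m = 132 m/s:
V = [−fR + √((fR)² + 4 fR V_g)]/2 = [−132 + √(132² + 4×132×54)]/2 = 41.2 m/s
Subgeostrophic (V < V_g = 54 m/s), as expected around a low.

41 m s⁻¹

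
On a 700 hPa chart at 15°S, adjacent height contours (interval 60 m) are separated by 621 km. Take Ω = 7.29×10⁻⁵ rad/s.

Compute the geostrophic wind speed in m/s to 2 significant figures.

25 m/s

Coriolis parameter at 15°S:
f = 2Ω sin φ = 2 × 7.29×10⁻⁵ × sin 15° = 3.77×10⁻⁵ s⁻¹
Height gradient: |∂Z/∂n| = 60 m / 621000 m = 9.66×10⁻⁵
On a pressure surface, geostrophic balance gives V_g = (g/f)|∂Z/∂n|:
V_g = 9.81 × 9.66×10⁻⁵ / 3.77×10⁻⁵ = 25.1 m/s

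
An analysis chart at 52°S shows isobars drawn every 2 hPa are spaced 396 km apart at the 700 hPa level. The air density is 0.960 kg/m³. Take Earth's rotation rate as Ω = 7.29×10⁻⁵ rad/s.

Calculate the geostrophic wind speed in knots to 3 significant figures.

Coriolis parameter at 52°S:
f = 2Ω sin φ = 2 × 7.29×10⁻⁵ × sin 52° = 1.15×10⁻⁴ s⁻¹
Pressure gradient: |∂P/∂n| = 200 Pa / 396000 m = 5.05×10⁻⁴ Pa/m
Geostrophic balance (pressure-gradient force = Coriolis force):
V_g = (1/(fρ)) |∂P/∂n| = 5.05×10⁻⁴ / (1.15×10⁻⁴ × 0.960) = 4.58 m/s
Converting: 4.58 m/s × 1.944 = 8.90 knots

8.90 knots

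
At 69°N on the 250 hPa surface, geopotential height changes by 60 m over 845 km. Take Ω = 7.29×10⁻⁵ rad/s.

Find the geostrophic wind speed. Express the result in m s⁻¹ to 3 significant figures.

Coriolis parameter at 69°N:
f = 2Ω sin φ = 2 × 7.29×10⁻⁵ × sin 69° = 1.36×10⁻⁴ s⁻¹
Height gradient: |∂Z/∂n| = 60 m / 845000 m = 7.10×10⁻⁵
On a pressure surface, geostrophic balance gives V_g = (g/f)|∂Z/∂n|:
V_g = 9.81 × 7.10×10⁻⁵ / 1.36×10⁻⁴ = 5.12 m/s

5.12 m s⁻¹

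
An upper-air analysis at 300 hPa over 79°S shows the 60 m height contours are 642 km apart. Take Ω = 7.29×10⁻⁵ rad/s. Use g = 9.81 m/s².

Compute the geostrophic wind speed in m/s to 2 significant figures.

Coriolis parameter at 79°S:
f = 2Ω sin φ = 2 × 7.29×10⁻⁵ × sin 79° = 1.43×10⁻⁴ s⁻¹
Height gradient: |∂Z/∂n| = 60 m / 642000 m = 9.35×10⁻⁵
On a pressure surface, geostrophic balance gives V_g = (g/f)|∂Z/∂n|:
V_g = 9.81 × 9.35×10⁻⁵ / 1.43×10⁻⁴ = 6.41 m/s

6.4 m/s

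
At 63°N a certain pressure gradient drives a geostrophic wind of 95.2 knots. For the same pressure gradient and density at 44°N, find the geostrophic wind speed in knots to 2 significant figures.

With the same pressure gradient and density, V_g ∝ 1/f ∝ 1/sin φ.
V₂ = V₁ · sin φ₁ / sin φ₂ = 95.2 × sin 63° / sin 44°
V₂ = 95.2 × 0.8910/0.6947 = 120 knots

120 knots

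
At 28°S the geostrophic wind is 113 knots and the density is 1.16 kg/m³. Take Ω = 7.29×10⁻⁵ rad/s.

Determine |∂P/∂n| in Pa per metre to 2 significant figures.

Coriolis parameter at 28°S:
f = 2Ω sin φ = 2 × 7.29×10⁻⁵ × sin 28° = 6.84×10⁻⁵ s⁻¹
Wind speed in SI: 113 knots = 58.1 m/s
Geostrophic balance rearranged: |∂P/∂n| = f ρ V_g
|∂P/∂n| = 6.84×10⁻⁵ × 1.16 × 58.1 = 4.62×10⁻³ Pa/m

4.6×10⁻³ Pa/m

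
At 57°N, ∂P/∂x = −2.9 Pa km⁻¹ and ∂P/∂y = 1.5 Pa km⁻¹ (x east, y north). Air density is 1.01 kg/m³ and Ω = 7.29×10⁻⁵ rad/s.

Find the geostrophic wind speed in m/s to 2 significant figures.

26 m/s

Coriolis parameter at 57°N:
f = 2Ω sin φ = 2 × 7.29×10⁻⁵ × sin 57° = 1.22×10⁻⁴ s⁻¹
Component geostrophic relations (x east, y north):
u_g = −(1/(fρ)) ∂P/∂y,  v_g = (1/(fρ)) ∂P/∂x
u_g = −(1.5×10⁻³)/(1.22×10⁻⁴ × 1.01) = −12.1 m/s;  v_g = (−2.9×10⁻³)/(1.22×10⁻⁴ × 1.01) = −23.5 m/s
|V_g| = √(u_g² + v_g²) = 26.4 m/s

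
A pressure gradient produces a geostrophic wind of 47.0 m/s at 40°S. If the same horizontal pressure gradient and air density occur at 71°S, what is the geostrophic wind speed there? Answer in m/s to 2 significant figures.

With the same pressure gradient and density, V_g ∝ 1/f ∝ 1/sin φ.
V₂ = V₁ · sin φ₁ / sin φ₂ = 47.0 × sin 40° / sin 71°
V₂ = 47.0 × 0.6428/0.9455 = 32 m/s

32 m/s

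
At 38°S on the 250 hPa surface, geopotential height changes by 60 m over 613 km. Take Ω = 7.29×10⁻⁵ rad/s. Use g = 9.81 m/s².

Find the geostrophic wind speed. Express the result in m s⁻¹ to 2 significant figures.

11 m s⁻¹

Coriolis parameter at 38°S:
f = 2Ω sin φ = 2 × 7.29×10⁻⁵ × sin 38° = 8.98×10⁻⁵ s⁻¹
Height gradient: |∂Z/∂n| = 60 m / 613000 m = 9.79×10⁻⁵
On a pressure surface, geostrophic balance gives V_g = (g/f)|∂Z/∂n|:
V_g = 9.81 × 9.79×10⁻⁵ / 8.98×10⁻⁵ = 10.7 m/s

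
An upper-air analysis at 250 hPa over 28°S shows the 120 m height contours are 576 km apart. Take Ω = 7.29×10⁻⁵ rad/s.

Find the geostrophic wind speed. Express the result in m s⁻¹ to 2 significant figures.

Coriolis parameter at 28°S:
f = 2Ω sin φ = 2 × 7.29×10⁻⁵ × sin 28° = 6.84×10⁻⁵ s⁻¹
Height gradient: |∂Z/∂n| = 120 m / 576000 m = 2.08×10⁻⁴
On a pressure surface, geostrophic balance gives V_g = (g/f)|∂Z/∂n|:
V_g = 9.81 × 2.08×10⁻⁴ / 6.84×10⁻⁵ = 29.9 m/s

30 m s⁻¹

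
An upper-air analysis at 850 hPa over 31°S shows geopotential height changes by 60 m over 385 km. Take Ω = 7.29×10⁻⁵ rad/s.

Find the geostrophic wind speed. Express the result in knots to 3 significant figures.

Coriolis parameter at 31°S:
f = 2Ω sin φ = 2 × 7.29×10⁻⁵ × sin 31° = 7.51×10⁻⁵ s⁻¹
Height gradient: |∂Z/∂n| = 60 m / 385000 m = 1.56×10⁻⁴
On a pressure surface, geostrophic balance gives V_g = (g/f)|∂Z/∂n|:
V_g = 9.81 × 1.56×10⁻⁴ / 7.51×10⁻⁵ = 20.4 m/s
Converting: 20.4 m/s × 1.944 = 39.6 knots

39.6 knots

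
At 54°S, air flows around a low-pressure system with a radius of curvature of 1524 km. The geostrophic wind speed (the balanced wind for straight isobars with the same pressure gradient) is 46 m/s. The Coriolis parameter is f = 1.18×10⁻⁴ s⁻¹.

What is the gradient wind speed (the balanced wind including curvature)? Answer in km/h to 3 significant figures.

Around a low, centrifugal force acts outward with Coriolis, so pressure-gradient force balances both:
(1/ρ)|∂P/∂n| = fV + V²/R  →  V² + fR·V − fR·V_g = 0
With fR = 1.18×10⁻⁴ × 1524×10³ m = 180 m/s:
V = [−fR + √((fR)² + 4 fR V_g)]/2 = [−180 + √(180² + 4×180×46)]/2 = 38 m/s
Subgeostrophic (V < V_g = 46 m/s), as expected around a low.
Converting: 38 m/s × 3.6 = 137 km/h

137 km/h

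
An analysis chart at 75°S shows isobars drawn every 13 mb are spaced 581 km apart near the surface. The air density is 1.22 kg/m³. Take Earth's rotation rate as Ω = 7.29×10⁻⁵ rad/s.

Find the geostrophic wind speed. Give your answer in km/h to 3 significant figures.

Coriolis parameter at 75°S:
f = 2Ω sin φ = 2 × 7.29×10⁻⁵ × sin 75° = 1.41×10⁻⁴ s⁻¹
Pressure gradient: |∂P/∂n| = 1300 Pa / 581000 m = 2.24×10⁻³ Pa/m
Geostrophic balance (pressure-gradient force = Coriolis force):
V_g = (1/(fρ)) |∂P/∂n| = 2.24×10⁻³ / (1.41×10⁻⁴ × 1.22) = 13.0 m/s
Converting: 13.0 m/s × 3.6 = 46.9 km/h

46.9 km/h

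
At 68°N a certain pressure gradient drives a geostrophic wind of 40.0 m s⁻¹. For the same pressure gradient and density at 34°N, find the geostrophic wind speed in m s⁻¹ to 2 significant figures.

66 m s⁻¹

With the same pressure gradient and density, V_g ∝ 1/f ∝ 1/sin φ.
V₂ = V₁ · sin φ₁ / sin φ₂ = 40.0 × sin 68° / sin 34°
V₂ = 40.0 × 0.9272/0.5592 = 66 m s⁻¹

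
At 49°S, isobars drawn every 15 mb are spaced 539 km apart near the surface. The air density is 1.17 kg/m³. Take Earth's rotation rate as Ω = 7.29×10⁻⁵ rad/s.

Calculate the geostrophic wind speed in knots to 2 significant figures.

42 knots

Coriolis parameter at 49°S:
f = 2Ω sin φ = 2 × 7.29×10⁻⁵ × sin 49° = 1.10×10⁻⁴ s⁻¹
Pressure gradient: |∂P/∂n| = 1500 Pa / 539000 m = 2.78×10⁻³ Pa/m
Geostrophic balance (pressure-gradient force = Coriolis force):
V_g = (1/(fρ)) |∂P/∂n| = 2.78×10⁻³ / (1.10×10⁻⁴ × 1.17) = 21.6 m/s
Converting: 21.6 m/s × 1.944 = 42 knots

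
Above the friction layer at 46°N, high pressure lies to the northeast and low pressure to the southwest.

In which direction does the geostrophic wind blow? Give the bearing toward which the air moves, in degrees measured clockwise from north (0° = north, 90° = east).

315°

The pressure-gradient force points toward the southwest (bearing 225°).
Geostrophic balance: in the Northern Hemisphere the Coriolis force deflects motion to the right, so the geostrophic wind blows 90° to the right of the pressure-gradient force (low pressure on the left).
Rotating 225° by 90° clockwise gives 315° — the wind blows toward the northwest.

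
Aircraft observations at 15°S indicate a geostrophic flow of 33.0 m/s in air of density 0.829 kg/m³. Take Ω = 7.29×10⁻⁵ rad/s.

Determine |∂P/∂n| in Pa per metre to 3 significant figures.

Coriolis parameter at 15°S:
f = 2Ω sin φ = 2 × 7.29×10⁻⁵ × sin 15° = 3.77×10⁻⁵ s⁻¹
Geostrophic balance rearranged: |∂P/∂n| = f ρ V_g
|∂P/∂n| = 3.77×10⁻⁵ × 0.829 × 33.0 = 1.03×10⁻³ Pa/m

1.03×10⁻³ Pa/m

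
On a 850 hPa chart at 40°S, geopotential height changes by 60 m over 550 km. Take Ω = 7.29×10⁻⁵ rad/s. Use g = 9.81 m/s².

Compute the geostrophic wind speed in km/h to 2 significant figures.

Coriolis parameter at 40°S:
f = 2Ω sin φ = 2 × 7.29×10⁻⁵ × sin 40° = 9.37×10⁻⁵ s⁻¹
Height gradient: |∂Z/∂n| = 60 m / 550000 m = 1.09×10⁻⁴
On a pressure surface, geostrophic balance gives V_g = (g/f)|∂Z/∂n|:
V_g = 9.81 × 1.09×10⁻⁴ / 9.37×10⁻⁵ = 11.4 m/s
Converting: 11.4 m/s × 3.6 = 41 km/h

41 km/h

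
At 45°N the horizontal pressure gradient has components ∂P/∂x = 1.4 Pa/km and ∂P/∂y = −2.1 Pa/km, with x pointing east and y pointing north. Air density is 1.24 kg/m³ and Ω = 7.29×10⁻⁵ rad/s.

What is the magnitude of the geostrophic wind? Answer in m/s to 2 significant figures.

Coriolis parameter at 45°N:
f = 2Ω sin φ = 2 × 7.29×10⁻⁵ × sin 45° = 1.03×10⁻⁴ s⁻¹
Component geostrophic relations (x east, y north):
u_g = −(1/(fρ)) ∂P/∂y,  v_g = (1/(fρ)) ∂P/∂x
u_g = −(−2.1×10⁻³)/(1.03×10⁻⁴ × 1.24) = 16.4 m/s;  v_g = (1.4×10⁻³)/(1.03×10⁻⁴ × 1.24) = 11.0 m/s
|V_g| = √(u_g² + v_g²) = 19.7 m/s

20 m/s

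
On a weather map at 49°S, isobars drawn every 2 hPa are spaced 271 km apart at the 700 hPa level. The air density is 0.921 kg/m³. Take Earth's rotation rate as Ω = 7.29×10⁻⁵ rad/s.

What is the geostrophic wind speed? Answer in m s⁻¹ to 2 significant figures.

7.3 m s⁻¹

Coriolis parameter at 49°S:
f = 2Ω sin φ = 2 × 7.29×10⁻⁵ × sin 49° = 1.10×10⁻⁴ s⁻¹
Pressure gradient: |∂P/∂n| = 200 Pa / 271000 m = 7.38×10⁻⁴ Pa/m
Geostrophic balance (pressure-gradient force = Coriolis force):
V_g = (1/(fρ)) |∂P/∂n| = 7.38×10⁻⁴ / (1.10×10⁻⁴ × 0.921) = 7.28 m/s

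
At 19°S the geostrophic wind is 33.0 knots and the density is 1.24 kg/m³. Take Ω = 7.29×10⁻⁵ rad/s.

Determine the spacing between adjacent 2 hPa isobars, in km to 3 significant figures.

Coriolis parameter at 19°S:
f = 2Ω sin φ = 2 × 7.29×10⁻⁵ × sin 19° = 4.75×10⁻⁵ s⁻¹
Wind speed in SI: 33.0 knots = 17.0 m/s
Geostrophic balance rearranged: |∂P/∂n| = f ρ V_g
|∂P/∂n| = 4.75×10⁻⁵ × 1.24 × 17.0 = 9.99×10⁻⁴ Pa/m
Isobar spacing: Δn = ΔP/|∂P/∂n| = 200 Pa / 9.99×10⁻⁴ Pa/m = 200151 m ≈ 200 km

200 km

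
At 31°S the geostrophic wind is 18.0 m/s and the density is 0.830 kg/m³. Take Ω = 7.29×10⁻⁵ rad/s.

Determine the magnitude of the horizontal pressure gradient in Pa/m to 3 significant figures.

Coriolis parameter at 31°S:
f = 2Ω sin φ = 2 × 7.29×10⁻⁵ × sin 31° = 7.51×10⁻⁵ s⁻¹
Geostrophic balance rearranged: |∂P/∂n| = f ρ V_g
|∂P/∂n| = 7.51×10⁻⁵ × 0.830 × 18.0 = 1.12×10⁻³ Pa/m

1.12×10⁻³ Pa/m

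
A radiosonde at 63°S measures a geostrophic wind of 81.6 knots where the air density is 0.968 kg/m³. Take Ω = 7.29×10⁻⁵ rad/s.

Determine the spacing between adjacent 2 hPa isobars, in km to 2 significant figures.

38 km

Coriolis parameter at 63°S:
f = 2Ω sin φ = 2 × 7.29×10⁻⁵ × sin 63° = 1.30×10⁻⁴ s⁻¹
Wind speed in SI: 81.6 knots = 42.0 m/s
Geostrophic balance rearranged: |∂P/∂n| = f ρ V_g
|∂P/∂n| = 1.30×10⁻⁴ × 0.968 × 42.0 = 5.28×10⁻³ Pa/m
Isobar spacing: Δn = ΔP/|∂P/∂n| = 200 Pa / 5.28×10⁻³ Pa/m = 37887 m ≈ 38 km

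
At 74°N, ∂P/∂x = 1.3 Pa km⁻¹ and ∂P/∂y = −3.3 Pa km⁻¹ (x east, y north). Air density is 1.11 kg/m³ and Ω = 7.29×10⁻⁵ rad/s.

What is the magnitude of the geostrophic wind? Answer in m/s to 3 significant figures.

Coriolis parameter at 74°N:
f = 2Ω sin φ = 2 × 7.29×10⁻⁵ × sin 74° = 1.40×10⁻⁴ s⁻¹
Component geostrophic relations (x east, y north):
u_g = −(1/(fρ)) ∂P/∂y,  v_g = (1/(fρ)) ∂P/∂x
u_g = −(−3.3×10⁻³)/(1.40×10⁻⁴ × 1.11) = 21.2 m/s;  v_g = (1.3×10⁻³)/(1.40×10⁻⁴ × 1.11) = 8.36 m/s
|V_g| = √(u_g² + v_g²) = 22.8 m/s

22.8 m/s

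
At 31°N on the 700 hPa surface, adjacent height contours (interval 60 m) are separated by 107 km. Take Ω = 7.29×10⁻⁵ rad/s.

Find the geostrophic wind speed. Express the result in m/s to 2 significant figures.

Coriolis parameter at 31°N:
f = 2Ω sin φ = 2 × 7.29×10⁻⁵ × sin 31° = 7.51×10⁻⁵ s⁻¹
Height gradient: |∂Z/∂n| = 60 m / 107000 m = 5.61×10⁻⁴
On a pressure surface, geostrophic balance gives V_g = (g/f)|∂Z/∂n|:
V_g = 9.81 × 5.61×10⁻⁴ / 7.51×10⁻⁵ = 73.3 m/s

73 m/s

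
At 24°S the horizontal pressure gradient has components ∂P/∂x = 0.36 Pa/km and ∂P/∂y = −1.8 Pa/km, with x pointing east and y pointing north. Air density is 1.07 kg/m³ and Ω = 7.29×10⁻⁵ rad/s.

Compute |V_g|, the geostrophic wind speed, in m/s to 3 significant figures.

28.9 m/s

Coriolis parameter at 24°S:
f = 2Ω sin φ = 2 × 7.29×10⁻⁵ × sin 24° = 5.93×10⁻⁵ s⁻¹
In the Southern Hemisphere f is negative: f = −5.93×10⁻⁵ s⁻¹.
Component geostrophic relations (x east, y north):
u_g = −(1/(fρ)) ∂P/∂y,  v_g = (1/(fρ)) ∂P/∂x
u_g = −(−1.8×10⁻³)/(−5.93×10⁻⁵ × 1.07) = −28.4 m/s;  v_g = (0.36×10⁻³)/(−5.93×10⁻⁵ × 1.07) = −5.67 m/s
|V_g| = √(u_g² + v_g²) = 28.9 m/s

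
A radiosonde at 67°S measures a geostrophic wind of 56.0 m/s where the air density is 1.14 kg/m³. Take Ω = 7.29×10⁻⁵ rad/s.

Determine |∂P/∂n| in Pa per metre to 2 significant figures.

Coriolis parameter at 67°S:
f = 2Ω sin φ = 2 × 7.29×10⁻⁵ × sin 67° = 1.34×10⁻⁴ s⁻¹
Geostrophic balance rearranged: |∂P/∂n| = f ρ V_g
|∂P/∂n| = 1.34×10⁻⁴ × 1.14 × 56.0 = 8.57×10⁻³ Pa/m

8.6×10⁻³ Pa/m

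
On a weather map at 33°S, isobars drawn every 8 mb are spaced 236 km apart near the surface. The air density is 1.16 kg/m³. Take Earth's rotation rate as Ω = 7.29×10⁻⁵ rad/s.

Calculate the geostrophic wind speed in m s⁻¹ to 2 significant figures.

Coriolis parameter at 33°S:
f = 2Ω sin φ = 2 × 7.29×10⁻⁵ × sin 33° = 7.94×10⁻⁵ s⁻¹
Pressure gradient: |∂P/∂n| = 800 Pa / 236000 m = 3.39×10⁻³ Pa/m
Geostrophic balance (pressure-gradient force = Coriolis force):
V_g = (1/(fρ)) |∂P/∂n| = 3.39×10⁻³ / (7.94×10⁻⁵ × 1.16) = 36.8 m/s

37 m s⁻¹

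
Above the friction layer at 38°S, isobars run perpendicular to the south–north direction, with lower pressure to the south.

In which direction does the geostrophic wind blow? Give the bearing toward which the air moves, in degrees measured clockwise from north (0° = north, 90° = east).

090°

The pressure-gradient force points toward the south (bearing 180°).
Geostrophic balance: in the Southern Hemisphere the Coriolis force deflects motion to the left, so the geostrophic wind blows 90° to the left of the pressure-gradient force (low pressure on the right).
Rotating 180° by 90° counterclockwise gives 090° — the wind blows toward the east.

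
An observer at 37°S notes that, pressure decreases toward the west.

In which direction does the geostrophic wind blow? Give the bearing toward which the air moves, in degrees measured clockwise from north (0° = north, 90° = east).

180°

The pressure-gradient force points toward the west (bearing 270°).
Geostrophic balance: in the Southern Hemisphere the Coriolis force deflects motion to the left, so the geostrophic wind blows 90° to the left of the pressure-gradient force (low pressure on the right).
Rotating 270° by 90° counterclockwise gives 180° — the wind blows toward the south.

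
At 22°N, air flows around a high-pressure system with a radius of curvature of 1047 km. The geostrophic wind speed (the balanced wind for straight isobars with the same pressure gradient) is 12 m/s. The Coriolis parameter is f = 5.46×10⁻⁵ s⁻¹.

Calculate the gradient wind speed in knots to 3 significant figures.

33.3 knots

Around a high, pressure-gradient force acts outward with centrifugal, so Coriolis balances both:
fV = (1/ρ)|∂P/∂n| + V²/R  →  V² − fR·V + fR·V_g = 0
With fR = 5.46×10⁻⁵ × 1047×10³ m = 57.2 m/s:
V = [fR − √((fR)² − 4 fR V_g)]/2 = [57.2 − √(57.2² − 4×57.2×12)]/2 = 17.1 m/s
Supergeostrophic (V > V_g = 12 m/s), as expected around a high.
Converting: 17.1 m/s × 1.944 = 33.3 knots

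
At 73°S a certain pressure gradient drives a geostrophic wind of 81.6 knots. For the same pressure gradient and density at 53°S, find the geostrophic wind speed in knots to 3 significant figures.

With the same pressure gradient and density, V_g ∝ 1/f ∝ 1/sin φ.
V₂ = V₁ · sin φ₁ / sin φ₂ = 81.6 × sin 73° / sin 53°
V₂ = 81.6 × 0.9563/0.7986 = 97.7 knots

97.7 knots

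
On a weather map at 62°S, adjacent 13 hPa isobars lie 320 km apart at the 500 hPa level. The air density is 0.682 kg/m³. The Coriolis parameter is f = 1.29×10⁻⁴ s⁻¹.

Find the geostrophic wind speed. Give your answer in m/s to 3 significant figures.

46.2 m/s

Pressure gradient: |∂P/∂n| = 1300 Pa / 320000 m = 4.06×10⁻³ Pa/m
Geostrophic balance (pressure-gradient force = Coriolis force):
V_g = (1/(fρ)) |∂P/∂n| = 4.06×10⁻³ / (1.29×10⁻⁴ × 0.682) = 46.2 m/s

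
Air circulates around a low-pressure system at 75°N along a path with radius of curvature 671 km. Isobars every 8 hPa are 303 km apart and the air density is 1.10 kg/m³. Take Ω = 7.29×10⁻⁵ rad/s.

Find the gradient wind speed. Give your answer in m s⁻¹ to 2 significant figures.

Coriolis parameter at 75°N:
f = 2Ω sin φ = 2 × 7.29×10⁻⁵ × sin 75° = 1.41×10⁻⁴ s⁻¹
Pressure gradient: |∂P/∂n| = 800 Pa / 303000 m = 2.64×10⁻³ Pa/m
Geostrophic speed: V_g = |∂P/∂n|/(fρ) = 2.64×10⁻³/(1.41×10⁻⁴ × 1.10) = 17.0 m/s
Around a low, centrifugal force acts outward with Coriolis, so pressure-gradient force balances both:
(1/ρ)|∂P/∂n| = fV + V²/R  →  V² + fR·V − fR·V_g = 0
With fR = 1.41×10⁻⁴ × 671×10³ m = 94.5 m/s:
V = [−fR + √((fR)² + 4 fR V_g)]/2 = [−94.5 + √(94.5² + 4×94.5×17)]/2 = 14.7 m/s
Subgeostrophic (V < V_g = 17 m/s), as expected around a low.

15 m s⁻¹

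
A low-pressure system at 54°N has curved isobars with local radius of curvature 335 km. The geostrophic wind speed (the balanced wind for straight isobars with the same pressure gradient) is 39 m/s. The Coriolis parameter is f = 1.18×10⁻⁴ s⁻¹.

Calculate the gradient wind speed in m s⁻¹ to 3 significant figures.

24.2 m s⁻¹

Around a low, centrifugal force acts outward with Coriolis, so pressure-gradient force balances both:
(1/ρ)|∂P/∂n| = fV + V²/R  →  V² + fR·V − fR·V_g = 0
With fR = 1.18×10⁻⁴ × 335×10³ m = 39.5 m/s:
V = [−fR + √((fR)² + 4 fR V_g)]/2 = [−39.5 + √(39.5² + 4×39.5×39)]/2 = 24.2 m/s
Subgeostrophic (V < V_g = 39 m/s), as expected around a low.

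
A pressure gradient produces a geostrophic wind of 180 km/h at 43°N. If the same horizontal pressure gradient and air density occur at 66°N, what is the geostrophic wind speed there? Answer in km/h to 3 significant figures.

With the same pressure gradient and density, V_g ∝ 1/f ∝ 1/sin φ.
V₂ = V₁ · sin φ₁ / sin φ₂ = 180 × sin 43° / sin 66°
V₂ = 180 × 0.6820/0.9135 = 134 km/h

134 km/h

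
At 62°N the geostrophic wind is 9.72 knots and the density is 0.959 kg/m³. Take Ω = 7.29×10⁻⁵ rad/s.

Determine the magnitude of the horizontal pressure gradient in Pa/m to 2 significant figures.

6.2×10⁻⁴ Pa/m

Coriolis parameter at 62°N:
f = 2Ω sin φ = 2 × 7.29×10⁻⁵ × sin 62° = 1.29×10⁻⁴ s⁻¹
Wind speed in SI: 9.72 knots = 5.00 m/s
Geostrophic balance rearranged: |∂P/∂n| = f ρ V_g
|∂P/∂n| = 1.29×10⁻⁴ × 0.959 × 5.00 = 6.17×10⁻⁴ Pa/m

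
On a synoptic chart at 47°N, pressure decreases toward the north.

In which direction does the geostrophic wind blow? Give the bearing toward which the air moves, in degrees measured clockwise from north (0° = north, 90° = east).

090°

The pressure-gradient force points toward the north (bearing 000°).
Geostrophic balance: in the Northern Hemisphere the Coriolis force deflects motion to the right, so the geostrophic wind blows 90° to the right of the pressure-gradient force (low pressure on the left).
Rotating 000° by 90° clockwise gives 090° — the wind blows toward the east.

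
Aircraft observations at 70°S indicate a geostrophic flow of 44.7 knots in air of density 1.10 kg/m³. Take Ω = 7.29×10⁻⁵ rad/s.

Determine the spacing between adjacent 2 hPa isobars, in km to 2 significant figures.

58 km

Coriolis parameter at 70°S:
f = 2Ω sin φ = 2 × 7.29×10⁻⁵ × sin 70° = 1.37×10⁻⁴ s⁻¹
Wind speed in SI: 44.7 knots = 23.0 m/s
Geostrophic balance rearranged: |∂P/∂n| = f ρ V_g
|∂P/∂n| = 1.37×10⁻⁴ × 1.10 × 23.0 = 3.47×10⁻³ Pa/m
Isobar spacing: Δn = ΔP/|∂P/∂n| = 200 Pa / 3.47×10⁻³ Pa/m = 57710 m ≈ 58 km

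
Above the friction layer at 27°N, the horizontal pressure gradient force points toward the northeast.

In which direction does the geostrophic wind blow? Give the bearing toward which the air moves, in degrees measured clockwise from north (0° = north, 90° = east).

135°

The pressure-gradient force points toward the northeast (bearing 045°).
Geostrophic balance: in the Northern Hemisphere the Coriolis force deflects motion to the right, so the geostrophic wind blows 90° to the right of the pressure-gradient force (low pressure on the left).
Rotating 045° by 90° clockwise gives 135° — the wind blows toward the southeast.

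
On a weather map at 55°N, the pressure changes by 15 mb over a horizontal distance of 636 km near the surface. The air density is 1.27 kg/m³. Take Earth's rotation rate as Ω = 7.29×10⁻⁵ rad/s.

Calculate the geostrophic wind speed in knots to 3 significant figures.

30.2 knots

Coriolis parameter at 55°N:
f = 2Ω sin φ = 2 × 7.29×10⁻⁵ × sin 55° = 1.19×10⁻⁴ s⁻¹
Pressure gradient: |∂P/∂n| = 1500 Pa / 636000 m = 2.36×10⁻³ Pa/m
Geostrophic balance (pressure-gradient force = Coriolis force):
V_g = (1/(fρ)) |∂P/∂n| = 2.36×10⁻³ / (1.19×10⁻⁴ × 1.27) = 15.5 m/s
Converting: 15.5 m/s × 1.944 = 30.2 knots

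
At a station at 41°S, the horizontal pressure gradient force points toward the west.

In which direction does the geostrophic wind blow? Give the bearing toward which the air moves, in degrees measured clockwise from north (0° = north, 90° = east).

The pressure-gradient force points toward the west (bearing 270°).
Geostrophic balance: in the Southern Hemisphere the Coriolis force deflects motion to the left, so the geostrophic wind blows 90° to the left of the pressure-gradient force (low pressure on the right).
Rotating 270° by 90° counterclockwise gives 180° — the wind blows toward the south.

180°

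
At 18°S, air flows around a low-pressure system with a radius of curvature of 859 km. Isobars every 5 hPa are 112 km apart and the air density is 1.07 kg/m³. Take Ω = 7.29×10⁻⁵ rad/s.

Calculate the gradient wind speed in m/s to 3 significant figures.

Coriolis parameter at 18°S:
f = 2Ω sin φ = 2 × 7.29×10⁻⁵ × sin 18° = 4.51×10⁻⁵ s⁻¹
Pressure gradient: |∂P/∂n| = 500 Pa / 112000 m = 4.46×10⁻³ Pa/m
Geostrophic speed: V_g = |∂P/∂n|/(fρ) = 4.46×10⁻³/(4.51×10⁻⁵ × 1.07) = 92.6 m/s
Around a low, centrifugal force acts outward with Coriolis, so pressure-gradient force balances both:
(1/ρ)|∂P/∂n| = fV + V²/R  →  V² + fR·V − fR·V_g = 0
With fR = 4.51×10⁻⁵ × 859×10³ m = 38.7 m/s:
V = [−fR + √((fR)² + 4 fR V_g)]/2 = [−38.7 + √(38.7² + 4×38.7×92.6)]/2 = 43.6 m/s
Subgeostrophic (V < V_g = 92.6 m/s), as expected around a low.

43.6 m/s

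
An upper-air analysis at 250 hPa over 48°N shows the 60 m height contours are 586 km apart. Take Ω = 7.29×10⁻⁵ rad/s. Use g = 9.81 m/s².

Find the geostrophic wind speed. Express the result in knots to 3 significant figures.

18.0 knots

Coriolis parameter at 48°N:
f = 2Ω sin φ = 2 × 7.29×10⁻⁵ × sin 48° = 1.08×10⁻⁴ s⁻¹
Height gradient: |∂Z/∂n| = 60 m / 586000 m = 1.02×10⁻⁴
On a pressure surface, geostrophic balance gives V_g = (g/f)|∂Z/∂n|:
V_g = 9.81 × 1.02×10⁻⁴ / 1.08×10⁻⁴ = 9.27 m/s
Converting: 9.27 m/s × 1.944 = 18.0 knots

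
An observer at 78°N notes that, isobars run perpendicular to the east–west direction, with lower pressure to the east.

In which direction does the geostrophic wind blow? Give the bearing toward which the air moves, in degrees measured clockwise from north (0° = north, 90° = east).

The pressure-gradient force points toward the east (bearing 090°).
Geostrophic balance: in the Northern Hemisphere the Coriolis force deflects motion to the right, so the geostrophic wind blows 90° to the right of the pressure-gradient force (low pressure on the left).
Rotating 090° by 90° clockwise gives 180° — the wind blows toward the south.

180°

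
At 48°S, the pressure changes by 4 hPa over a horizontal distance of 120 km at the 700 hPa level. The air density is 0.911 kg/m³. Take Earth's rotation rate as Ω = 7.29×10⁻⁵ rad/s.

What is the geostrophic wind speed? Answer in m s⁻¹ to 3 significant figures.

Coriolis parameter at 48°S:
f = 2Ω sin φ = 2 × 7.29×10⁻⁵ × sin 48° = 1.08×10⁻⁴ s⁻¹
Pressure gradient: |∂P/∂n| = 400 Pa / 120000 m = 3.33×10⁻³ Pa/m
Geostrophic balance (pressure-gradient force = Coriolis force):
V_g = (1/(fρ)) |∂P/∂n| = 3.33×10⁻³ / (1.08×10⁻⁴ × 0.911) = 33.8 m/s

33.8 m s⁻¹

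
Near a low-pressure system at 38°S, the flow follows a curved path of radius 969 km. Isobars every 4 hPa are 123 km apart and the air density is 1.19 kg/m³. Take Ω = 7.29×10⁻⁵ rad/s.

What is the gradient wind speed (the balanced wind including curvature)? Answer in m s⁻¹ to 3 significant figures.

Coriolis parameter at 38°S:
f = 2Ω sin φ = 2 × 7.29×10⁻⁵ × sin 38° = 8.98×10⁻⁵ s⁻¹
Pressure gradient: |∂P/∂n| = 400 Pa / 123000 m = 3.25×10⁻³ Pa/m
Geostrophic speed: V_g = |∂P/∂n|/(fρ) = 3.25×10⁻³/(8.98×10⁻⁵ × 1.19) = 30.4 m/s
Around a low, centrifugal force acts outward with Coriolis, so pressure-gradient force balances both:
(1/ρ)|∂P/∂n| = fV + V²/R  →  V² + fR·V − fR·V_g = 0
With fR = 8.98×10⁻⁵ × 969×10³ m = 87.0 m/s:
V = [−fR + √((fR)² + 4 fR V_g)]/2 = [−87.0 + √(87.0² + 4×87.0×30.4)]/2 = 23.9 m/s
Subgeostrophic (V < V_g = 30.4 m/s), as expected around a low.

23.9 m s⁻¹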